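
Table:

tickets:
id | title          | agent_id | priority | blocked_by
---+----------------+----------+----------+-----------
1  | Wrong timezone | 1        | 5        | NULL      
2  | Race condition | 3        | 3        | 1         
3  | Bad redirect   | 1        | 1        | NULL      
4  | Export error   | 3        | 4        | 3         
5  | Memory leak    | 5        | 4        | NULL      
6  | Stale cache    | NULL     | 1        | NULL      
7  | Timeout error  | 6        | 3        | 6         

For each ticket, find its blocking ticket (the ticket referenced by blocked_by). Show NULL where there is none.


This is a self-join: tickets is joined to a second copy of itself, matching each row's blocked_by to another row's id. Use LEFT JOIN so rows with blocked_by=NULL are kept.
  - ticket 1 (Wrong timezone): blocked_by=NULL -> NULL
  - ticket 2 (Race condition): blocked_by=1 -> Wrong timezone
  - ticket 3 (Bad redirect): blocked_by=NULL -> NULL
  - ticket 4 (Export error): blocked_by=3 -> Bad redirect
  - ticket 5 (Memory leak): blocked_by=NULL -> NULL
  - ticket 6 (Stale cache): blocked_by=NULL -> NULL
  - ticket 7 (Timeout error): blocked_by=6 -> Stale cache

SQL:
SELECT a.title AS item, b.title AS blocked_by
FROM tickets a
LEFT JOIN tickets b ON a.blocked_by = b.id

Result:
item           | blocked_by    
---------------+---------------
Wrong timezone | NULL          
Race condition | Wrong timezone
Bad redirect   | NULL          
Export error   | Bad redirect  
Memory leak    | NULL          
Stale cache    | NULL          
Timeout error  | Stale cache   


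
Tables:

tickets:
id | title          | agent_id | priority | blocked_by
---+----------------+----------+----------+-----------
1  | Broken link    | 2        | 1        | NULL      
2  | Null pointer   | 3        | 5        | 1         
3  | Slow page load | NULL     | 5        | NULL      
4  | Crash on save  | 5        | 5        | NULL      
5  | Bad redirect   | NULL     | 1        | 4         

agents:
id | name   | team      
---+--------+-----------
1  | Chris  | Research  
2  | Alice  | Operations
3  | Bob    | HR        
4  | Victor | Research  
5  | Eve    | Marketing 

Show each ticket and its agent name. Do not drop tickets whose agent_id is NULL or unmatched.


LEFT JOIN keeps every row from tickets (the left table); where agent_id has no match in agents, the agent columns become NULL. Walk through each ticket:
  - ticket 1 (Broken link): agent_id=2 -> matches Alice
  - ticket 2 (Null pointer): agent_id=3 -> matches Bob
  - ticket 3 (Slow page load): agent_id=NULL, no match -> kept with NULL
  - ticket 4 (Crash on save): agent_id=5 -> matches Eve
  - ticket 5 (Bad redirect): agent_id=NULL, no match -> kept with NULL
All 5 rows appear; 2 have NULL agent.

SQL:
SELECT a.title, b.name AS agent
FROM tickets a
LEFT JOIN agents b ON a.agent_id = b.id

Result:
title          | agent
---------------+------
Broken link    | Alice
Null pointer   | Bob  
Slow page load | NULL 
Crash on save  | Eve  
Bad redirect   | NULL 


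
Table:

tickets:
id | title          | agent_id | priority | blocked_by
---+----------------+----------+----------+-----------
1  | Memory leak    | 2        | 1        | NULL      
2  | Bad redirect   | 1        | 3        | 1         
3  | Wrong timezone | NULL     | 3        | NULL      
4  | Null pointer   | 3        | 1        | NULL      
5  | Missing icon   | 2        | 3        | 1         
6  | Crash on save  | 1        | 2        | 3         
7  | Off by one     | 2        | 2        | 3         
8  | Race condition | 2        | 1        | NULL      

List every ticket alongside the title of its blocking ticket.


This is a self-join: tickets is joined to a second copy of itself, matching each row's blocked_by to another row's id. Use LEFT JOIN so rows with blocked_by=NULL are kept.
  - ticket 1 (Memory leak): blocked_by=NULL -> NULL
  - ticket 2 (Bad redirect): blocked_by=1 -> Memory leak
  - ticket 3 (Wrong timezone): blocked_by=NULL -> NULL
  - ticket 4 (Null pointer): blocked_by=NULL -> NULL
  - ticket 5 (Missing icon): blocked_by=1 -> Memory leak
  - ticket 6 (Crash on save): blocked_by=3 -> Wrong timezone
  - ticket 7 (Off by one): blocked_by=3 -> Wrong timezone
  - ticket 8 (Race condition): blocked_by=NULL -> NULL

SQL:
SELECT a.title AS item, b.title AS blocked_by
FROM tickets a
LEFT JOIN tickets b ON a.blocked_by = b.id

Result:
item           | blocked_by    
---------------+---------------
Memory leak    | NULL          
Bad redirect   | Memory leak   
Wrong timezone | NULL          
Null pointer   | NULL          
Missing icon   | Memory leak   
Crash on save  | Wrong timezone
Off by one     | Wrong timezone
Race condition | NULL          


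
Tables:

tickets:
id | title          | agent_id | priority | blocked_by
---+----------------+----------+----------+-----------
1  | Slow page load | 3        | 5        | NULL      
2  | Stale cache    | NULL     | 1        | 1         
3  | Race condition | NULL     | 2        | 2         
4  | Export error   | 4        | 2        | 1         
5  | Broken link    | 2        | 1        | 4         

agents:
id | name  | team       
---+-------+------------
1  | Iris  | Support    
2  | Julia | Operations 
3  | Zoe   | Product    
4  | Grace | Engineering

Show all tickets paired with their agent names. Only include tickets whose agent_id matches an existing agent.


INNER JOIN keeps only tickets rows whose agent_id matches an id in agents. Walk through each ticket:
  - ticket 1 (Slow page load): agent_id=3 -> matches Zoe
  - ticket 2 (Stale cache): agent_id=NULL, no match -> dropped
  - ticket 3 (Race condition): agent_id=NULL, no match -> dropped
  - ticket 4 (Export error): agent_id=4 -> matches Grace
  - ticket 5 (Broken link): agent_id=2 -> matches Julia
So 2 of 5 rows are dropped.

SQL:
SELECT a.title, b.name AS agent
FROM tickets a
INNER JOIN agents b ON a.agent_id = b.id

Result:
title          | agent
---------------+------
Slow page load | Zoe  
Export error   | Grace
Broken link    | Julia


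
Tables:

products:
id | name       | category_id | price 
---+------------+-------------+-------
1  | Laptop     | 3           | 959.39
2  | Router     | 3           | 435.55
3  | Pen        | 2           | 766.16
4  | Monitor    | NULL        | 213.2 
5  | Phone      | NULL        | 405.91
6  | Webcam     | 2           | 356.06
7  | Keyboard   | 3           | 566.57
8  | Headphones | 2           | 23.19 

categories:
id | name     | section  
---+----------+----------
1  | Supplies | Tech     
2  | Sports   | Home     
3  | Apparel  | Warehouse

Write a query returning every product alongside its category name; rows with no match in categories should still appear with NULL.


LEFT JOIN keeps every row from products (the left table); where category_id has no match in categories, the category columns become NULL. Walk through each product:
  - product 1 (Laptop): category_id=3 -> matches Apparel
  - product 2 (Router): category_id=3 -> matches Apparel
  - product 3 (Pen): category_id=2 -> matches Sports
  - product 4 (Monitor): category_id=NULL, no match -> kept with NULL
  - product 5 (Phone): category_id=NULL, no match -> kept with NULL
  - product 6 (Webcam): category_id=2 -> matches Sports
  - product 7 (Keyboard): category_id=3 -> matches Apparel
  - product 8 (Headphones): category_id=2 -> matches Sports
All 8 rows appear; 2 have NULL category.

SQL:
SELECT a.name, b.name AS category
FROM products a
LEFT JOIN categories b ON a.category_id = b.id

Result:
name       | category
-----------+---------
Laptop     | Apparel 
Router     | Apparel 
Pen        | Sports  
Monitor    | NULL    
Phone      | NULL    
Webcam     | Sports  
Keyboard   | Apparel 
Headphones | Sports  


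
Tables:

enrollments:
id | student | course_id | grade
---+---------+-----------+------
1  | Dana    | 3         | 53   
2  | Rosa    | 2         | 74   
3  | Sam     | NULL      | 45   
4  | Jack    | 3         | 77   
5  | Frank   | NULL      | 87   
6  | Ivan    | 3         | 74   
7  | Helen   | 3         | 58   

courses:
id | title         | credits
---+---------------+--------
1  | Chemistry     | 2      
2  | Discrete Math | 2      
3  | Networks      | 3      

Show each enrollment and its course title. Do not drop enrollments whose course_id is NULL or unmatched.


LEFT JOIN keeps every row from enrollments (the left table); where course_id has no match in courses, the course columns become NULL. Walk through each enrollment:
  - enrollment 1 (Dana): course_id=3 -> matches Networks
  - enrollment 2 (Rosa): course_id=2 -> matches Discrete Math
  - enrollment 3 (Sam): course_id=NULL, no match -> kept with NULL
  - enrollment 4 (Jack): course_id=3 -> matches Networks
  - enrollment 5 (Frank): course_id=NULL, no match -> kept with NULL
  - enrollment 6 (Ivan): course_id=3 -> matches Networks
  - enrollment 7 (Helen): course_id=3 -> matches Networks
All 7 rows appear; 2 have NULL course.

SQL:
SELECT a.student, b.title AS course
FROM enrollments a
LEFT JOIN courses b ON a.course_id = b.id

Result:
student | course       
--------+--------------
Dana    | Networks     
Rosa    | Discrete Math
Sam     | NULL         
Jack    | Networks     
Frank   | NULL         
Ivan    | Networks     
Helen   | Networks     


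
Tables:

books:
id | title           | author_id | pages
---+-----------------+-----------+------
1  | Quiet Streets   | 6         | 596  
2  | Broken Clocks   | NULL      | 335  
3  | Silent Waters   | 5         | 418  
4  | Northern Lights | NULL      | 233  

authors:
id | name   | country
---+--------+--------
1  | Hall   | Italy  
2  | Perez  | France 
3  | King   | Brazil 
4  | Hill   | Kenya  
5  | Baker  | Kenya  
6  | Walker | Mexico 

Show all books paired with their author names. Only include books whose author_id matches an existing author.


INNER JOIN keeps only books rows whose author_id matches an id in authors. Walk through each book:
  - book 1 (Quiet Streets): author_id=6 -> matches Walker
  - book 2 (Broken Clocks): author_id=NULL, no match -> dropped
  - book 3 (Silent Waters): author_id=5 -> matches Baker
  - book 4 (Northern Lights): author_id=NULL, no match -> dropped
So 2 of 4 rows are dropped.

SQL:
SELECT a.title, b.name AS author
FROM books a
INNER JOIN authors b ON a.author_id = b.id

Result:
title         | author
--------------+-------
Quiet Streets | Walker
Silent Waters | Baker 


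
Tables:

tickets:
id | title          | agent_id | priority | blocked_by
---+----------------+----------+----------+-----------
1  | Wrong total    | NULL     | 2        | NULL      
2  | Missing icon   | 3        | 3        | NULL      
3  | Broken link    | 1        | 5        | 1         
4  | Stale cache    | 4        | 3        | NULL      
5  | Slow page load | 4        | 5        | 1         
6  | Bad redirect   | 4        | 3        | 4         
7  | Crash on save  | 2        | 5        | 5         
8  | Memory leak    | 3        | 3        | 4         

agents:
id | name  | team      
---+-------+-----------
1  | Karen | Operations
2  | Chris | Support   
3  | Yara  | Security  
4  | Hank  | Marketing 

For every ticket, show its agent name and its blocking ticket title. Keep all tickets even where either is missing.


Two LEFT JOINs from the same base table tickets: one to agents via agent_id, one to tickets itself via blocked_by. Both are LEFT so every ticket is preserved.
Match against agents:
  - ticket 1 (Wrong total): agent_id=NULL, no match -> kept with NULL
  - ticket 2 (Missing icon): agent_id=3 -> matches Yara
  - ticket 3 (Broken link): agent_id=1 -> matches Karen
  - ticket 4 (Stale cache): agent_id=4 -> matches Hank
  - ticket 5 (Slow page load): agent_id=4 -> matches Hank
  - ticket 6 (Bad redirect): agent_id=4 -> matches Hank
  - ticket 7 (Crash on save): agent_id=2 -> matches Chris
  - ticket 8 (Memory leak): agent_id=3 -> matches Yara
Match against tickets (self):
  - ticket 1 (Wrong total): blocked_by=NULL -> NULL
  - ticket 2 (Missing icon): blocked_by=NULL -> NULL
  - ticket 3 (Broken link): blocked_by=1 -> Wrong total
  - ticket 4 (Stale cache): blocked_by=NULL -> NULL
  - ticket 5 (Slow page load): blocked_by=1 -> Wrong total
  - ticket 6 (Bad redirect): blocked_by=4 -> Stale cache
  - ticket 7 (Crash on save): blocked_by=5 -> Slow page load
  - ticket 8 (Memory leak): blocked_by=4 -> Stale cache

SQL:
SELECT a.title, b.name AS agent, c.title AS blocked_by
FROM tickets a
LEFT JOIN agents b ON a.agent_id = b.id
LEFT JOIN tickets c ON a.blocked_by = c.id

Result:
title          | agent | blocked_by    
---------------+-------+---------------
Wrong total    | NULL  | NULL          
Missing icon   | Yara  | NULL          
Broken link    | Karen | Wrong total   
Stale cache    | Hank  | NULL          
Slow page load | Hank  | Wrong total   
Bad redirect   | Hank  | Stale cache   
Crash on save  | Chris | Slow page load
Memory leak    | Yara  | Stale cache   


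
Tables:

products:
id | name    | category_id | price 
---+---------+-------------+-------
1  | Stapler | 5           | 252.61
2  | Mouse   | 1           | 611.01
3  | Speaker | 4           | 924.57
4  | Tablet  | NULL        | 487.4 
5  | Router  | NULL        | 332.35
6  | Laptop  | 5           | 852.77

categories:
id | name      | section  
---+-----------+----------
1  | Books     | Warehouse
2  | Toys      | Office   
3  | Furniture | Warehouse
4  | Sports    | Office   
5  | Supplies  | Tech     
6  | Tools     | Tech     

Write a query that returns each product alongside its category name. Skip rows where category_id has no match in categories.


INNER JOIN keeps only products rows whose category_id matches an id in categories. Walk through each product:
  - product 1 (Stapler): category_id=5 -> matches Supplies
  - product 2 (Mouse): category_id=1 -> matches Books
  - product 3 (Speaker): category_id=4 -> matches Sports
  - product 4 (Tablet): category_id=NULL, no match -> dropped
  - product 5 (Router): category_id=NULL, no match -> dropped
  - product 6 (Laptop): category_id=5 -> matches Supplies
So 2 of 6 rows are dropped.

SQL:
SELECT a.name, b.name AS category
FROM products a
INNER JOIN categories b ON a.category_id = b.id

Result:
name    | category
--------+---------
Stapler | Supplies
Mouse   | Books   
Speaker | Sports  
Laptop  | Supplies


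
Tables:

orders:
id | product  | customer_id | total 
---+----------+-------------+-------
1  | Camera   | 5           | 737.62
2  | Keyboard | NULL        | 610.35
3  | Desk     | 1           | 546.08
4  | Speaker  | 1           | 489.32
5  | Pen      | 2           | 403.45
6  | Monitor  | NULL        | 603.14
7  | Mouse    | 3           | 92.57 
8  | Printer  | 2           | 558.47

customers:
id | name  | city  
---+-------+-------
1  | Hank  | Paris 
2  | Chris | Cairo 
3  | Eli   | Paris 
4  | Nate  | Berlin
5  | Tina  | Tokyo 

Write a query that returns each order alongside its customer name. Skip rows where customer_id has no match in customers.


INNER JOIN keeps only orders rows whose customer_id matches an id in customers. Walk through each order:
  - order 1 (Camera): customer_id=5 -> matches Tina
  - order 2 (Keyboard): customer_id=NULL, no match -> dropped
  - order 3 (Desk): customer_id=1 -> matches Hank
  - order 4 (Speaker): customer_id=1 -> matches Hank
  - order 5 (Pen): customer_id=2 -> matches Chris
  - order 6 (Monitor): customer_id=NULL, no match -> dropped
  - order 7 (Mouse): customer_id=3 -> matches Eli
  - order 8 (Printer): customer_id=2 -> matches Chris
So 2 of 8 rows are dropped.

SQL:
SELECT a.product, b.name AS customer
FROM orders a
INNER JOIN customers b ON a.customer_id = b.id

Result:
product | customer
--------+---------
Camera  | Tina    
Desk    | Hank    
Speaker | Hank    
Pen     | Chris   
Mouse   | Eli     
Printer | Chris   


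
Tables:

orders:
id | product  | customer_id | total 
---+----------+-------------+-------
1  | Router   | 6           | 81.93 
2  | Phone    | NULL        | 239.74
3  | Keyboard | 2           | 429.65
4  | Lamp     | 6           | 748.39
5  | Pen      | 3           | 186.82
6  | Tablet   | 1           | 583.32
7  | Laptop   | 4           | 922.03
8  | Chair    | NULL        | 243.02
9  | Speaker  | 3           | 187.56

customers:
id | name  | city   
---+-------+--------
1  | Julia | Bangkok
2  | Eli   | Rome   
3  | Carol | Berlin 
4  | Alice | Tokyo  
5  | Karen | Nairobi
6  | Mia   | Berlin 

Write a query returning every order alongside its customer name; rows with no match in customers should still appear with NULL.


LEFT JOIN keeps every row from orders (the left table); where customer_id has no match in customers, the customer columns become NULL. Walk through each order:
  - order 1 (Router): customer_id=6 -> matches Mia
  - order 2 (Phone): customer_id=NULL, no match -> kept with NULL
  - order 3 (Keyboard): customer_id=2 -> matches Eli
  - order 4 (Lamp): customer_id=6 -> matches Mia
  - order 5 (Pen): customer_id=3 -> matches Carol
  - order 6 (Tablet): customer_id=1 -> matches Julia
  - order 7 (Laptop): customer_id=4 -> matches Alice
  - order 8 (Chair): customer_id=NULL, no match -> kept with NULL
  - order 9 (Speaker): customer_id=3 -> matches Carol
All 9 rows appear; 2 have NULL customer.

SQL:
SELECT a.product, b.name AS customer
FROM orders a
LEFT JOIN customers b ON a.customer_id = b.id

Result:
product  | customer
---------+---------
Router   | Mia     
Phone    | NULL    
Keyboard | Eli     
Lamp     | Mia     
Pen      | Carol   
Tablet   | Julia   
Laptop   | Alice   
Chair    | NULL    
Speaker  | Carol   


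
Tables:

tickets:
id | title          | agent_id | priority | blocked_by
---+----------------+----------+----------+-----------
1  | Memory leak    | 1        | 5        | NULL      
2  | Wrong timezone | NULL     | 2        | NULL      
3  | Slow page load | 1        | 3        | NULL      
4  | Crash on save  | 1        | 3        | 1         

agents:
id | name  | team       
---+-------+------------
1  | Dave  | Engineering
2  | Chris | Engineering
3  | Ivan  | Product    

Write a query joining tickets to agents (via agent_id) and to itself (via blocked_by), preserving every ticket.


Two LEFT JOINs from the same base table tickets: one to agents via agent_id, one to tickets itself via blocked_by. Both are LEFT so every ticket is preserved.
Match against agents:
  - ticket 1 (Memory leak): agent_id=1 -> matches Dave
  - ticket 2 (Wrong timezone): agent_id=NULL, no match -> kept with NULL
  - ticket 3 (Slow page load): agent_id=1 -> matches Dave
  - ticket 4 (Crash on save): agent_id=1 -> matches Dave
Match against tickets (self):
  - ticket 1 (Memory leak): blocked_by=NULL -> NULL
  - ticket 2 (Wrong timezone): blocked_by=NULL -> NULL
  - ticket 3 (Slow page load): blocked_by=NULL -> NULL
  - ticket 4 (Crash on save): blocked_by=1 -> Memory leak

SQL:
SELECT a.title, b.name AS agent, c.title AS blocked_by
FROM tickets a
LEFT JOIN agents b ON a.agent_id = b.id
LEFT JOIN tickets c ON a.blocked_by = c.id

Result:
title          | agent | blocked_by 
---------------+-------+------------
Memory leak    | Dave  | NULL       
Wrong timezone | NULL  | NULL       
Slow page load | Dave  | NULL       
Crash on save  | Dave  | Memory leak


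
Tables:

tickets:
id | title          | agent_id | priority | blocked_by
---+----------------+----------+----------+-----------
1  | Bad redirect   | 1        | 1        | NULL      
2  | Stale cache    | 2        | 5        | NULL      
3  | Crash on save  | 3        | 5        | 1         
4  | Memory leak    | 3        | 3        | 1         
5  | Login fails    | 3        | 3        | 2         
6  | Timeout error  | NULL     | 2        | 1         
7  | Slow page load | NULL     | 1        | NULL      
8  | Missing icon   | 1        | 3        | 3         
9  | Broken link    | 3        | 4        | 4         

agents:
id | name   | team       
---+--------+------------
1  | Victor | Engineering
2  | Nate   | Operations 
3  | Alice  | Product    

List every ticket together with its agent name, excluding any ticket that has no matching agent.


INNER JOIN keeps only tickets rows whose agent_id matches an id in agents. Walk through each ticket:
  - ticket 1 (Bad redirect): agent_id=1 -> matches Victor
  - ticket 2 (Stale cache): agent_id=2 -> matches Nate
  - ticket 3 (Crash on save): agent_id=3 -> matches Alice
  - ticket 4 (Memory leak): agent_id=3 -> matches Alice
  - ticket 5 (Login fails): agent_id=3 -> matches Alice
  - ticket 6 (Timeout error): agent_id=NULL, no match -> dropped
  - ticket 7 (Slow page load): agent_id=NULL, no match -> dropped
  - ticket 8 (Missing icon): agent_id=1 -> matches Victor
  - ticket 9 (Broken link): agent_id=3 -> matches Alice
So 2 of 9 rows are dropped.

SQL:
SELECT a.title, b.name AS agent
FROM tickets a
INNER JOIN agents b ON a.agent_id = b.id

Result:
title         | agent 
--------------+-------
Bad redirect  | Victor
Stale cache   | Nate  
Crash on save | Alice 
Memory leak   | Alice 
Login fails   | Alice 
Missing icon  | Victor
Broken link   | Alice 


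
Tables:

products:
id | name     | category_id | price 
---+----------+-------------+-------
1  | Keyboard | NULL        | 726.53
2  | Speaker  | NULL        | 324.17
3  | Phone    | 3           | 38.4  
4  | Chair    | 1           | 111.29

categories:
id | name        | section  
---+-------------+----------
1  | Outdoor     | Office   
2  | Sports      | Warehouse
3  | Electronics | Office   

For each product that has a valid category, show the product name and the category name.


INNER JOIN keeps only products rows whose category_id matches an id in categories. Walk through each product:
  - product 1 (Keyboard): category_id=NULL, no match -> dropped
  - product 2 (Speaker): category_id=NULL, no match -> dropped
  - product 3 (Phone): category_id=3 -> matches Electronics
  - product 4 (Chair): category_id=1 -> matches Outdoor
So 2 of 4 rows are dropped.

SQL:
SELECT a.name, b.name AS category
FROM products a
INNER JOIN categories b ON a.category_id = b.id

Result:
name  | category   
------+------------
Phone | Electronics
Chair | Outdoor    


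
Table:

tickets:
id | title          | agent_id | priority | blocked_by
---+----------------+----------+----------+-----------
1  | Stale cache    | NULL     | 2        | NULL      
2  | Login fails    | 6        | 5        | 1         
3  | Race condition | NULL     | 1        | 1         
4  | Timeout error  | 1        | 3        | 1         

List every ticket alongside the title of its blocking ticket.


This is a self-join: tickets is joined to a second copy of itself, matching each row's blocked_by to another row's id. Use LEFT JOIN so rows with blocked_by=NULL are kept.
  - ticket 1 (Stale cache): blocked_by=NULL -> NULL
  - ticket 2 (Login fails): blocked_by=1 -> Stale cache
  - ticket 3 (Race condition): blocked_by=1 -> Stale cache
  - ticket 4 (Timeout error): blocked_by=1 -> Stale cache

SQL:
SELECT a.title AS item, b.title AS blocked_by
FROM tickets a
LEFT JOIN tickets b ON a.blocked_by = b.id

Result:
item           | blocked_by 
---------------+------------
Stale cache    | NULL       
Login fails    | Stale cache
Race condition | Stale cache
Timeout error  | Stale cache


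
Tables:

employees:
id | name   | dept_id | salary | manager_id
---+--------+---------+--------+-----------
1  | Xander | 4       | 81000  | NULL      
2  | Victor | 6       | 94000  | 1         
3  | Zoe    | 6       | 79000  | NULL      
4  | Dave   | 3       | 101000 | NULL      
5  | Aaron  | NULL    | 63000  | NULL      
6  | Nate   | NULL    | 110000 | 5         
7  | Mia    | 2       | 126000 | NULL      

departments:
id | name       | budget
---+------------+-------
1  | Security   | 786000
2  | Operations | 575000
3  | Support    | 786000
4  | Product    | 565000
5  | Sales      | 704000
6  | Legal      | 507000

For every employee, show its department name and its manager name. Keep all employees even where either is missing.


Two LEFT JOINs from the same base table employees: one to departments via dept_id, one to employees itself via manager_id. Both are LEFT so every employee is preserved.
Match against departments:
  - employee 1 (Xander): dept_id=4 -> matches Product
  - employee 2 (Victor): dept_id=6 -> matches Legal
  - employee 3 (Zoe): dept_id=6 -> matches Legal
  - employee 4 (Dave): dept_id=3 -> matches Support
  - employee 5 (Aaron): dept_id=NULL, no match -> kept with NULL
  - employee 6 (Nate): dept_id=NULL, no match -> kept with NULL
  - employee 7 (Mia): dept_id=2 -> matches Operations
Match against employees (self):
  - employee 1 (Xander): manager_id=NULL -> NULL
  - employee 2 (Victor): manager_id=1 -> Xander
  - employee 3 (Zoe): manager_id=NULL -> NULL
  - employee 4 (Dave): manager_id=NULL -> NULL
  - employee 5 (Aaron): manager_id=NULL -> NULL
  - employee 6 (Nate): manager_id=5 -> Aaron
  - employee 7 (Mia): manager_id=NULL -> NULL

SQL:
SELECT a.name, b.name AS department, c.name AS manager
FROM employees a
LEFT JOIN departments b ON a.dept_id = b.id
LEFT JOIN employees c ON a.manager_id = c.id

Result:
name   | department | manager
-------+------------+--------
Xander | Product    | NULL   
Victor | Legal      | Xander 
Zoe    | Legal      | NULL   
Dave   | Support    | NULL   
Aaron  | NULL       | NULL   
Nate   | NULL       | Aaron  
Mia    | Operations | NULL   


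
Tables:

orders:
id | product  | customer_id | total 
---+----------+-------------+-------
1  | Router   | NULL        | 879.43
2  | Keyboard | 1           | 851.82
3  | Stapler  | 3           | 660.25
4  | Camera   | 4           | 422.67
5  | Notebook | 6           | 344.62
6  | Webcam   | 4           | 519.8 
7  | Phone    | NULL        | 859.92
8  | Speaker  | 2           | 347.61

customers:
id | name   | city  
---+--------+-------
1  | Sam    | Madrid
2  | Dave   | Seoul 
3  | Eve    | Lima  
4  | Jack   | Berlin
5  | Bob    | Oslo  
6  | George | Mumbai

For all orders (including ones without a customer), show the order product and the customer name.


LEFT JOIN keeps every row from orders (the left table); where customer_id has no match in customers, the customer columns become NULL. Walk through each order:
  - order 1 (Router): customer_id=NULL, no match -> kept with NULL
  - order 2 (Keyboard): customer_id=1 -> matches Sam
  - order 3 (Stapler): customer_id=3 -> matches Eve
  - order 4 (Camera): customer_id=4 -> matches Jack
  - order 5 (Notebook): customer_id=6 -> matches George
  - order 6 (Webcam): customer_id=4 -> matches Jack
  - order 7 (Phone): customer_id=NULL, no match -> kept with NULL
  - order 8 (Speaker): customer_id=2 -> matches Dave
All 8 rows appear; 2 have NULL customer.

SQL:
SELECT a.product, b.name AS customer
FROM orders a
LEFT JOIN customers b ON a.customer_id = b.id

Result:
product  | customer
---------+---------
Router   | NULL    
Keyboard | Sam     
Stapler  | Eve     
Camera   | Jack    
Notebook | George  
Webcam   | Jack    
Phone    | NULL    
Speaker  | Dave    


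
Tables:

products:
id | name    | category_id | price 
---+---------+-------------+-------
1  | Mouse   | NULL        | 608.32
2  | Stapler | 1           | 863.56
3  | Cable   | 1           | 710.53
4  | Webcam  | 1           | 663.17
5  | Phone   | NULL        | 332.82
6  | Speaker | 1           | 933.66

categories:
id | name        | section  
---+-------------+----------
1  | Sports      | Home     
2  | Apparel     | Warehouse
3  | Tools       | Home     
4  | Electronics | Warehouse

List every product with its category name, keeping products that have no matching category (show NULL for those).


LEFT JOIN keeps every row from products (the left table); where category_id has no match in categories, the category columns become NULL. Walk through each product:
  - product 1 (Mouse): category_id=NULL, no match -> kept with NULL
  - product 2 (Stapler): category_id=1 -> matches Sports
  - product 3 (Cable): category_id=1 -> matches Sports
  - product 4 (Webcam): category_id=1 -> matches Sports
  - product 5 (Phone): category_id=NULL, no match -> kept with NULL
  - product 6 (Speaker): category_id=1 -> matches Sports
All 6 rows appear; 2 have NULL category.

SQL:
SELECT a.name, b.name AS category
FROM products a
LEFT JOIN categories b ON a.category_id = b.id

Result:
name    | category
--------+---------
Mouse   | NULL    
Stapler | Sports  
Cable   | Sports  
Webcam  | Sports  
Phone   | NULL    
Speaker | Sports  


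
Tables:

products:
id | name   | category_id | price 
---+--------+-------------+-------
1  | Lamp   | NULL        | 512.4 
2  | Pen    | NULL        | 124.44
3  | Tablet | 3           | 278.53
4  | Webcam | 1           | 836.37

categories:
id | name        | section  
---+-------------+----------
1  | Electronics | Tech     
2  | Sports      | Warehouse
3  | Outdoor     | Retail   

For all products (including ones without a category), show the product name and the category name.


LEFT JOIN keeps every row from products (the left table); where category_id has no match in categories, the category columns become NULL. Walk through each product:
  - product 1 (Lamp): category_id=NULL, no match -> kept with NULL
  - product 2 (Pen): category_id=NULL, no match -> kept with NULL
  - product 3 (Tablet): category_id=3 -> matches Outdoor
  - product 4 (Webcam): category_id=1 -> matches Electronics
All 4 rows appear; 2 have NULL category.

SQL:
SELECT a.name, b.name AS category
FROM products a
LEFT JOIN categories b ON a.category_id = b.id

Result:
name   | category   
-------+------------
Lamp   | NULL       
Pen    | NULL       
Tablet | Outdoor    
Webcam | Electronics


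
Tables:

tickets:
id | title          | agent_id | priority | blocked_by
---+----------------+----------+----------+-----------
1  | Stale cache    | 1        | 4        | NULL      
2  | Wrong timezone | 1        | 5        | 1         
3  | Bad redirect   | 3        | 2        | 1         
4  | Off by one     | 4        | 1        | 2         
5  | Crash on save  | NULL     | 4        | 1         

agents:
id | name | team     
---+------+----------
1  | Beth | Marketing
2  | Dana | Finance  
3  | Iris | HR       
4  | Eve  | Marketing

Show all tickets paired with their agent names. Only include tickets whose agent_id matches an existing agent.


INNER JOIN keeps only tickets rows whose agent_id matches an id in agents. Walk through each ticket:
  - ticket 1 (Stale cache): agent_id=1 -> matches Beth
  - ticket 2 (Wrong timezone): agent_id=1 -> matches Beth
  - ticket 3 (Bad redirect): agent_id=3 -> matches Iris
  - ticket 4 (Off by one): agent_id=4 -> matches Eve
  - ticket 5 (Crash on save): agent_id=NULL, no match -> dropped
So 1 of 5 rows is dropped.

SQL:
SELECT a.title, b.name AS agent
FROM tickets a
INNER JOIN agents b ON a.agent_id = b.id

Result:
title          | agent
---------------+------
Stale cache    | Beth 
Wrong timezone | Beth 
Bad redirect   | Iris 
Off by one     | Eve  


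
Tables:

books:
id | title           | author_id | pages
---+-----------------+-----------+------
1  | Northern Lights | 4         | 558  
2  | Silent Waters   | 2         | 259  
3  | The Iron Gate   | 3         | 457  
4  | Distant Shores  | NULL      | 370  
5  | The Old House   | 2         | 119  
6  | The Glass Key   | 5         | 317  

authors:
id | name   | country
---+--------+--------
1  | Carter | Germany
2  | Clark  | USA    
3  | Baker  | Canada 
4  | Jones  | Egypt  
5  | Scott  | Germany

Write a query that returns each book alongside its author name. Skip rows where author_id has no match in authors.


INNER JOIN keeps only books rows whose author_id matches an id in authors. Walk through each book:
  - book 1 (Northern Lights): author_id=4 -> matches Jones
  - book 2 (Silent Waters): author_id=2 -> matches Clark
  - book 3 (The Iron Gate): author_id=3 -> matches Baker
  - book 4 (Distant Shores): author_id=NULL, no match -> dropped
  - book 5 (The Old House): author_id=2 -> matches Clark
  - book 6 (The Glass Key): author_id=5 -> matches Scott
So 1 of 6 rows is dropped.

SQL:
SELECT a.title, b.name AS author
FROM books a
INNER JOIN authors b ON a.author_id = b.id

Result:
title           | author
----------------+-------
Northern Lights | Jones 
Silent Waters   | Clark 
The Iron Gate   | Baker 
The Old House   | Clark 
The Glass Key   | Scott 


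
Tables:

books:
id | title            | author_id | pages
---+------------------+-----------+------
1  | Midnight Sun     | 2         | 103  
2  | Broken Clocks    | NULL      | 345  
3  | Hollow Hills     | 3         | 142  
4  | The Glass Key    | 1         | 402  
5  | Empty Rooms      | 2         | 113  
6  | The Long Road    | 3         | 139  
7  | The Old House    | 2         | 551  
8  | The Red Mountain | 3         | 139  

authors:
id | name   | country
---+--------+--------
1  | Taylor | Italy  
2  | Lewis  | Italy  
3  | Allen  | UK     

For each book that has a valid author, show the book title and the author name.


INNER JOIN keeps only books rows whose author_id matches an id in authors. Walk through each book:
  - book 1 (Midnight Sun): author_id=2 -> matches Lewis
  - book 2 (Broken Clocks): author_id=NULL, no match -> dropped
  - book 3 (Hollow Hills): author_id=3 -> matches Allen
  - book 4 (The Glass Key): author_id=1 -> matches Taylor
  - book 5 (Empty Rooms): author_id=2 -> matches Lewis
  - book 6 (The Long Road): author_id=3 -> matches Allen
  - book 7 (The Old House): author_id=2 -> matches Lewis
  - book 8 (The Red Mountain): author_id=3 -> matches Allen
So 1 of 8 rows is dropped.

SQL:
SELECT a.title, b.name AS author
FROM books a
INNER JOIN authors b ON a.author_id = b.id

Result:
title            | author
-----------------+-------
Midnight Sun     | Lewis 
Hollow Hills     | Allen 
The Glass Key    | Taylor
Empty Rooms      | Lewis 
The Long Road    | Allen 
The Old House    | Lewis 
The Red Mountain | Allen 


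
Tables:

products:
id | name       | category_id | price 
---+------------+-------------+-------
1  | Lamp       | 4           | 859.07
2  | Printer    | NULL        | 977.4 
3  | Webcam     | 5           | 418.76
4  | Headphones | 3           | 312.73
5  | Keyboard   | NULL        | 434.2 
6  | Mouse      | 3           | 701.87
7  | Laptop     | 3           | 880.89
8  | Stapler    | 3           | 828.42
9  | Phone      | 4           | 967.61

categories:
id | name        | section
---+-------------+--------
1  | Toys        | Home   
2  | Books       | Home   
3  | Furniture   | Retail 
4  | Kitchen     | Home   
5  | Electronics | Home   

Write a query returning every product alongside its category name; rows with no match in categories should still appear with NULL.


LEFT JOIN keeps every row from products (the left table); where category_id has no match in categories, the category columns become NULL. Walk through each product:
  - product 1 (Lamp): category_id=4 -> matches Kitchen
  - product 2 (Printer): category_id=NULL, no match -> kept with NULL
  - product 3 (Webcam): category_id=5 -> matches Electronics
  - product 4 (Headphones): category_id=3 -> matches Furniture
  - product 5 (Keyboard): category_id=NULL, no match -> kept with NULL
  - product 6 (Mouse): category_id=3 -> matches Furniture
  - product 7 (Laptop): category_id=3 -> matches Furniture
  - product 8 (Stapler): category_id=3 -> matches Furniture
  - product 9 (Phone): category_id=4 -> matches Kitchen
All 9 rows appear; 2 have NULL category.

SQL:
SELECT a.name, b.name AS category
FROM products a
LEFT JOIN categories b ON a.category_id = b.id

Result:
name       | category   
-----------+------------
Lamp       | Kitchen    
Printer    | NULL       
Webcam     | Electronics
Headphones | Furniture  
Keyboard   | NULL       
Mouse      | Furniture  
Laptop     | Furniture  
Stapler    | Furniture  
Phone      | Kitchen    


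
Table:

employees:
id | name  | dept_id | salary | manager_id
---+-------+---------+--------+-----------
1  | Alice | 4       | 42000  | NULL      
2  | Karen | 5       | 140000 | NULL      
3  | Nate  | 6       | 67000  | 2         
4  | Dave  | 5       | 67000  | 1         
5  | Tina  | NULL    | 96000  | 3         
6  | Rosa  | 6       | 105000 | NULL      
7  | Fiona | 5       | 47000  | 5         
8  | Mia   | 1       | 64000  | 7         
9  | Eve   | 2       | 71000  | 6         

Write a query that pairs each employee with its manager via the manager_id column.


This is a self-join: employees is joined to a second copy of itself, matching each row's manager_id to another row's id. Use LEFT JOIN so rows with manager_id=NULL are kept.
  - employee 1 (Alice): manager_id=NULL -> NULL
  - employee 2 (Karen): manager_id=NULL -> NULL
  - employee 3 (Nate): manager_id=2 -> Karen
  - employee 4 (Dave): manager_id=1 -> Alice
  - employee 5 (Tina): manager_id=3 -> Nate
  - employee 6 (Rosa): manager_id=NULL -> NULL
  - employee 7 (Fiona): manager_id=5 -> Tina
  - employee 8 (Mia): manager_id=7 -> Fiona
  - employee 9 (Eve): manager_id=6 -> Rosa

SQL:
SELECT a.name AS item, b.name AS manager
FROM employees a
LEFT JOIN employees b ON a.manager_id = b.id

Result:
item  | manager
------+--------
Alice | NULL   
Karen | NULL   
Nate  | Karen  
Dave  | Alice  
Tina  | Nate   
Rosa  | NULL   
Fiona | Tina   
Mia   | Fiona  
Eve   | Rosa   


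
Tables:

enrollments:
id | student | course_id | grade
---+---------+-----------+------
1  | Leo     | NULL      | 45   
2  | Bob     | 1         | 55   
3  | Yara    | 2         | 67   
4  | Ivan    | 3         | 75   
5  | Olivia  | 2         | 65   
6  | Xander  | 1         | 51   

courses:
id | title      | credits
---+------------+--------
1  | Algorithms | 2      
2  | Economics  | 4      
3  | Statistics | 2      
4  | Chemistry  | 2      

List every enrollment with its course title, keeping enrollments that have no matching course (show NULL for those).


LEFT JOIN keeps every row from enrollments (the left table); where course_id has no match in courses, the course columns become NULL. Walk through each enrollment:
  - enrollment 1 (Leo): course_id=NULL, no match -> kept with NULL
  - enrollment 2 (Bob): course_id=1 -> matches Algorithms
  - enrollment 3 (Yara): course_id=2 -> matches Economics
  - enrollment 4 (Ivan): course_id=3 -> matches Statistics
  - enrollment 5 (Olivia): course_id=2 -> matches Economics
  - enrollment 6 (Xander): course_id=1 -> matches Algorithms
All 6 rows appear; 1 has NULL course.

SQL:
SELECT a.student, b.title AS course
FROM enrollments a
LEFT JOIN courses b ON a.course_id = b.id

Result:
student | course    
--------+-----------
Leo     | NULL      
Bob     | Algorithms
Yara    | Economics 
Ivan    | Statistics
Olivia  | Economics 
Xander  | Algorithms


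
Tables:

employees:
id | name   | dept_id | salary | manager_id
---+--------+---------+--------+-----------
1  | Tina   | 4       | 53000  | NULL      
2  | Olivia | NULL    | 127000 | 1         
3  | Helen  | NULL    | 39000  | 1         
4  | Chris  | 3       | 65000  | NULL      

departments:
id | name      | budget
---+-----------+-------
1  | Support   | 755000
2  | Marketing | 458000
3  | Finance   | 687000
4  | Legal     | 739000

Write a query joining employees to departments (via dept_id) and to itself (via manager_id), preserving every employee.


Two LEFT JOINs from the same base table employees: one to departments via dept_id, one to employees itself via manager_id. Both are LEFT so every employee is preserved.
Match against departments:
  - employee 1 (Tina): dept_id=4 -> matches Legal
  - employee 2 (Olivia): dept_id=NULL, no match -> kept with NULL
  - employee 3 (Helen): dept_id=NULL, no match -> kept with NULL
  - employee 4 (Chris): dept_id=3 -> matches Finance
Match against employees (self):
  - employee 1 (Tina): manager_id=NULL -> NULL
  - employee 2 (Olivia): manager_id=1 -> Tina
  - employee 3 (Helen): manager_id=1 -> Tina
  - employee 4 (Chris): manager_id=NULL -> NULL

SQL:
SELECT a.name, b.name AS department, c.name AS manager
FROM employees a
LEFT JOIN departments b ON a.dept_id = b.id
LEFT JOIN employees c ON a.manager_id = c.id

Result:
name   | department | manager
-------+------------+--------
Tina   | Legal      | NULL   
Olivia | NULL       | Tina   
Helen  | NULL       | Tina   
Chris  | Finance    | NULL   


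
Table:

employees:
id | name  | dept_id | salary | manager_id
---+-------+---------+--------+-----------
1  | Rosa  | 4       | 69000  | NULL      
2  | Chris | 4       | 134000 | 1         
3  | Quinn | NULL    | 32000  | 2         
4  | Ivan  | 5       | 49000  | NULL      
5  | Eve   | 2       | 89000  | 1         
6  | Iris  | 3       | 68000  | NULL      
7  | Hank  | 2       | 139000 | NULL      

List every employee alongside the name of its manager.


This is a self-join: employees is joined to a second copy of itself, matching each row's manager_id to another row's id. Use LEFT JOIN so rows with manager_id=NULL are kept.
  - employee 1 (Rosa): manager_id=NULL -> NULL
  - employee 2 (Chris): manager_id=1 -> Rosa
  - employee 3 (Quinn): manager_id=2 -> Chris
  - employee 4 (Ivan): manager_id=NULL -> NULL
  - employee 5 (Eve): manager_id=1 -> Rosa
  - employee 6 (Iris): manager_id=NULL -> NULL
  - employee 7 (Hank): manager_id=NULL -> NULL

SQL:
SELECT a.name AS item, b.name AS manager
FROM employees a
LEFT JOIN employees b ON a.manager_id = b.id

Result:
item  | manager
------+--------
Rosa  | NULL   
Chris | Rosa   
Quinn | Chris  
Ivan  | NULL   
Eve   | Rosa   
Iris  | NULL   
Hank  | NULL   
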